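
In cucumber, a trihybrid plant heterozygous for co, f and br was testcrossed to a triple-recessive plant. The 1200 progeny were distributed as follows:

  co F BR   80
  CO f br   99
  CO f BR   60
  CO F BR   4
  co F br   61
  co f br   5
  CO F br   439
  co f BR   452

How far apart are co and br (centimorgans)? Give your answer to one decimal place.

10.8 centimorgans

The two most frequent reciprocal classes, co f BR and CO F br, are the parental types, so the F1 was co f BR / CO F br.
The two rarest classes, co f br and CO F BR, are the double crossovers. Comparing them with the parentals, only the br allele has switched, so br is the middle locus and the order is f – br – co.
Crossovers in the br–co interval produce the single-crossover classes CO f BR and co F br (60 + 61 = 121) plus the double crossovers (9).
RF(br–co) = (121 + 9) / 1200 = 130/1200 = 0.1083 → 10.8 centimorgans.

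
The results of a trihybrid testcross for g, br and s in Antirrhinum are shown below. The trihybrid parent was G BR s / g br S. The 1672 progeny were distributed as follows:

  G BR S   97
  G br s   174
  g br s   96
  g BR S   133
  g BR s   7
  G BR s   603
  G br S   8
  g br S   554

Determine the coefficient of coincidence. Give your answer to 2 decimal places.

0.37

The two rarest classes, g BR s and G br S, are the double crossovers. Comparing them with the parentals, only the g allele has switched, so g is the middle locus and the order is br – g – s.
br–g: (307 + 15)/1672 = 0.1926; g–s: (193 + 15)/1672 = 0.1244.
Expected DCO frequency = 0.1926 × 0.1244 ≈ 0.02396; observed = 15/1672 ≈ 0.00897.
Coefficient of coincidence = 0.00897/0.02396 ≈ 0.37.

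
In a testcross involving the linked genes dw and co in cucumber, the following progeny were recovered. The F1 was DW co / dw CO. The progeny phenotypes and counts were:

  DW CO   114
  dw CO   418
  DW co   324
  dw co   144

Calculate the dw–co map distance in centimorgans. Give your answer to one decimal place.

25.8 centimorgans

The recombinant classes are DW CO and dw co: 114 + 144 = 258.
Recombination frequency = 258/1000 = 0.2580 ≈ 25.8%, i.e. 25.8 centimorgans.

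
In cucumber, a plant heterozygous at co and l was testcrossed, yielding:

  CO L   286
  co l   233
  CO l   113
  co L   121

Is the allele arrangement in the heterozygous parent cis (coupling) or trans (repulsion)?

cis

The two most frequent classes are CO L (286) and co l (233); these are the parental (non-recombinant) types.
So the F1 carried CO L on one chromosome and co l on the other — the recessive alleles are on the same chromosome (cis / coupling).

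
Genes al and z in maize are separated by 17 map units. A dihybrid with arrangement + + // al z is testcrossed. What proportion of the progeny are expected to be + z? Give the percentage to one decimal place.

A map distance of 17 map units corresponds to a recombination frequency of 0.170.
The F1 is + + / al z, so + z is a recombinant gamete class with expected frequency r/2 = 0.170/2 = 0.0850.
That is 0.0850 = 8.5% of the progeny.

8.5%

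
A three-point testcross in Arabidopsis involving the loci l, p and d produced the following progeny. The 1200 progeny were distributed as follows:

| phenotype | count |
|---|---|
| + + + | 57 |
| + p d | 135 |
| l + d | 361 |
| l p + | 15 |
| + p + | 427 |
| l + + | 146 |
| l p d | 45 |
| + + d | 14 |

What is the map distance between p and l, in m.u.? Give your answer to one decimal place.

10.9 m.u.

The two most frequent reciprocal classes, + p + and l + d, are the parental types, so the F1 was + p + / l + d.
The two rarest classes, l p + and + + d, are the double crossovers. Comparing them with the parentals, only the l allele has switched, so l is the middle locus and the order is d – l – p.
Crossovers in the l–p interval produce the single-crossover classes + + + and l p d (57 + 45 = 102) plus the double crossovers (29).
RF(l–p) = (102 + 29) / 1200 = 131/1200 = 0.1092 → 10.9 m.u.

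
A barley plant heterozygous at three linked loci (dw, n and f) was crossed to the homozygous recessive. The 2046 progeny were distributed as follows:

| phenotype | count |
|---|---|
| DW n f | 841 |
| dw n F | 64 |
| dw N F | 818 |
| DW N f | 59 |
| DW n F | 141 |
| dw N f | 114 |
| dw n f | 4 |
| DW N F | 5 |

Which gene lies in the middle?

The two most frequent reciprocal classes, dw N F and DW n f, are the parental types, so the F1 was dw N F / DW n f.
The two rarest classes, DW N F and dw n f, are the double crossovers. Comparing them with the parentals, only the dw allele has switched, so dw is the middle locus and the order is n – dw – f.

dw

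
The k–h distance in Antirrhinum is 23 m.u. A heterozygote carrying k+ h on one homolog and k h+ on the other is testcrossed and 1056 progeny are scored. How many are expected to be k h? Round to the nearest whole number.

121

A map distance of 23 m.u. corresponds to a recombination frequency of 0.230.
The F1 is k+ h / k h+, so k h is a recombinant gamete class with expected frequency r/2 = 0.230/2 = 0.1150.
Expected number = 0.1150 × 1056 = 121.44 ≈ 121.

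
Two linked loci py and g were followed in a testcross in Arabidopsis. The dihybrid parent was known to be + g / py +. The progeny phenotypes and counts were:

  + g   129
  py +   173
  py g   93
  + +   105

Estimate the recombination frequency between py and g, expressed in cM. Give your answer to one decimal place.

39.6 cM

The recombinant classes are + + and py g: 105 + 93 = 198.
Recombination frequency = 198/500 = 0.3960 ≈ 39.6%, i.e. 39.6 cM.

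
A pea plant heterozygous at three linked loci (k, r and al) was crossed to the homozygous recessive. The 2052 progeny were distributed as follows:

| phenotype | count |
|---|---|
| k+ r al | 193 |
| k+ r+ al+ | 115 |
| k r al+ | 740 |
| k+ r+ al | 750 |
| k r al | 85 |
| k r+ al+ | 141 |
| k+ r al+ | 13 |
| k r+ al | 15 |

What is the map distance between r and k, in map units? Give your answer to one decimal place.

The two most frequent reciprocal classes, k r al+ and k+ r+ al, are the parental types, so the F1 was k r al+ / k+ r+ al.
The two rarest classes, k+ r al+ and k r+ al, are the double crossovers. Comparing them with the parentals, only the k allele has switched, so k is the middle locus and the order is r – k – al.
Crossovers in the r–k interval produce the single-crossover classes k r+ al+ and k+ r al (141 + 193 = 334) plus the double crossovers (28).
RF(r–k) = (334 + 28) / 2052 = 362/2052 = 0.1764 → 17.6 map units.

17.6 map units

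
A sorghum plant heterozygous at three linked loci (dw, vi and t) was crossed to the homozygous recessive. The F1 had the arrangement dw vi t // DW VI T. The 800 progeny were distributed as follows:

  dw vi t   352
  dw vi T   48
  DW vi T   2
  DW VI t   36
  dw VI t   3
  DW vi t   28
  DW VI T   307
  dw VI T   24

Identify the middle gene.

The two rarest classes, dw VI t and DW vi T, are the double crossovers. Comparing them with the parentals, only the vi allele has switched, so vi is the middle locus and the order is dw – vi – t.

vi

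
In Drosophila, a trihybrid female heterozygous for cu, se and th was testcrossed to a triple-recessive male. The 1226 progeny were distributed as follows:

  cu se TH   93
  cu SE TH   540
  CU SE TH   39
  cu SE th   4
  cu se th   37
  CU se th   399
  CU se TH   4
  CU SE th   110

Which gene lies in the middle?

th

The two most frequent reciprocal classes, cu SE TH and CU se th, are the parental types, so the F1 was cu SE TH / CU se th.
The two rarest classes, cu SE th and CU se TH, are the double crossovers. Comparing them with the parentals, only the th allele has switched, so th is the middle locus and the order is se – th – cu.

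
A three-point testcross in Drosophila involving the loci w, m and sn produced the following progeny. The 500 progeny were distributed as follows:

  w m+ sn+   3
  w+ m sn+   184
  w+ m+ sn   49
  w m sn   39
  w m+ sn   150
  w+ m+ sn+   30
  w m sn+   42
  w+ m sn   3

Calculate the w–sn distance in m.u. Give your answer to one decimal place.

The two most frequent reciprocal classes, w m+ sn and w+ m sn+, are the parental types, so the F1 was w m+ sn / w+ m sn+.
The two rarest classes, w m+ sn+ and w+ m sn, are the double crossovers. Comparing them with the parentals, only the sn allele has switched, so sn is the middle locus and the order is w – sn – m.
Crossovers in the w–sn interval produce the single-crossover classes w+ m+ sn and w m sn+ (49 + 42 = 91) plus the double crossovers (6).
RF(w–sn) = (91 + 6) / 500 = 97/500 = 0.1940 → 19.4 m.u.

19.4 m.u.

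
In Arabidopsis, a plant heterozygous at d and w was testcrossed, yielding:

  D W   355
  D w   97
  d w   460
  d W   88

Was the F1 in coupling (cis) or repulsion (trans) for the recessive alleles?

cis

The two most frequent classes are D W (355) and d w (460); these are the parental (non-recombinant) types.
So the F1 carried D W on one chromosome and d w on the other — the recessive alleles are on the same chromosome (cis / coupling).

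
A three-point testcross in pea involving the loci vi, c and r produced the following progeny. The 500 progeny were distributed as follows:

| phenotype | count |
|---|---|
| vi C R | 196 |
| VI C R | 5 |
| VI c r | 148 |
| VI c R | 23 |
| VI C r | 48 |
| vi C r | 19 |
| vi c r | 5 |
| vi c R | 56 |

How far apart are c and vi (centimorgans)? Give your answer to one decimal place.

22.8 centimorgans

The two most frequent reciprocal classes, vi C R and VI c r, are the parental types, so the F1 was vi C R / VI c r.
The two rarest classes, VI C R and vi c r, are the double crossovers. Comparing them with the parentals, only the vi allele has switched, so vi is the middle locus and the order is r – vi – c.
Crossovers in the vi–c interval produce the single-crossover classes vi c R and VI C r (56 + 48 = 104) plus the double crossovers (10).
RF(vi–c) = (104 + 10) / 500 = 114/500 = 0.2280 → 22.8 centimorgans.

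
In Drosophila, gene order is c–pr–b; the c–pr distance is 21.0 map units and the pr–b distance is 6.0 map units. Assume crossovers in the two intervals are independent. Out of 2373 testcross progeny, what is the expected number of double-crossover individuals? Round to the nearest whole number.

Map distances give recombination frequencies of 0.210 and 0.060 for the two intervals.
With no interference, expected double-crossover frequency = 0.210 × 0.060 = 0.01260.
Expected number = 0.01260 × 2373 = 29.90 ≈ 30.

30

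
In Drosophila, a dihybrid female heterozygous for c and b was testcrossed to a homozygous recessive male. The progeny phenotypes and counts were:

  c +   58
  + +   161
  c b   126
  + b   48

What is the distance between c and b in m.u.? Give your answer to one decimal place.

27.0 m.u.

The two most frequent classes, + + (161) and c b (126), are the parental types, so the F1 was + + / c b.
The recombinant classes are + b and c +: 48 + 58 = 106.
Recombination frequency = 106/393 = 0.2697 ≈ 27.0%, i.e. 27.0 m.u.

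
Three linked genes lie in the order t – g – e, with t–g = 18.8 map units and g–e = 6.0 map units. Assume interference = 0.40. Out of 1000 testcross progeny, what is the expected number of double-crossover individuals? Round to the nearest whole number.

7

Map distances give recombination frequencies of 0.188 and 0.060 for the two intervals.
With interference 0.40 (so coincidence = 0.60), expected double-crossover frequency = 0.188 × 0.060 × 0.60 = 0.00677.
Expected number = 0.00677 × 1000 = 6.77 ≈ 7.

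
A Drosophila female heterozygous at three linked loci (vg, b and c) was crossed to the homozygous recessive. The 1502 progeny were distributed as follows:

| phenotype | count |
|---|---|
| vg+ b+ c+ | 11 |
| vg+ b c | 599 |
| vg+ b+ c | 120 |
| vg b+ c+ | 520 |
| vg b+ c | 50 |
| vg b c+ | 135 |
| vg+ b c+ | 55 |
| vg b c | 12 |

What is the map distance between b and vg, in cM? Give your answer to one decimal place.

The two most frequent reciprocal classes, vg+ b c and vg b+ c+, are the parental types, so the F1 was vg+ b c / vg b+ c+.
The two rarest classes, vg b c and vg+ b+ c+, are the double crossovers. Comparing them with the parentals, only the vg allele has switched, so vg is the middle locus and the order is c – vg – b.
Crossovers in the vg–b interval produce the single-crossover classes vg+ b+ c and vg b c+ (120 + 135 = 255) plus the double crossovers (23).
RF(vg–b) = (255 + 23) / 1502 = 278/1502 = 0.1851 → 18.5 cM.

18.5 cM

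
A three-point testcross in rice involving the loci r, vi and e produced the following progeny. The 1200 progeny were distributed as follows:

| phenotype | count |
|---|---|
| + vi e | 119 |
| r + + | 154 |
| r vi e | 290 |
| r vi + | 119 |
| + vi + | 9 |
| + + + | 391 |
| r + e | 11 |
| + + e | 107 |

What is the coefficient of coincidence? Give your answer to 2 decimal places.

0.33

The two most frequent reciprocal classes, + + + and r vi e, are the parental types, so the F1 was + + + / r vi e.
The two rarest classes, + vi + and r + e, are the double crossovers. Comparing them with the parentals, only the vi allele has switched, so vi is the middle locus and the order is e – vi – r.
e–vi: (226 + 20)/1200 = 0.2050; vi–r: (273 + 20)/1200 = 0.2442.
Expected DCO frequency = 0.2050 × 0.2442 ≈ 0.05006; observed = 20/1200 ≈ 0.01667.
Coefficient of coincidence = 0.01667/0.05006 ≈ 0.33.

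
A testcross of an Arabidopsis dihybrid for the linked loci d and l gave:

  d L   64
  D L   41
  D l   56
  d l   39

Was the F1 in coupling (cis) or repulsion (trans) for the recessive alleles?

trans

The two most frequent classes are D l (56) and d L (64); these are the parental (non-recombinant) types.
So the F1 carried D l on one chromosome and d L on the other — the recessive alleles are on opposite chromosomes (trans / repulsion).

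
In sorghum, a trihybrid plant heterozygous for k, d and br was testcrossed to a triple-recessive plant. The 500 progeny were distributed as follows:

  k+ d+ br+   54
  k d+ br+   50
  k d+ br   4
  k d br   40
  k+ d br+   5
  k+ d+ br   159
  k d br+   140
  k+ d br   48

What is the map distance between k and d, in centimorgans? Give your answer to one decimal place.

21.4 centimorgans

The two most frequent reciprocal classes, k d br+ and k+ d+ br, are the parental types, so the F1 was k d br+ / k+ d+ br.
The two rarest classes, k+ d br+ and k d+ br, are the double crossovers. Comparing them with the parentals, only the k allele has switched, so k is the middle locus and the order is br – k – d.
Crossovers in the k–d interval produce the single-crossover classes k d+ br+ and k+ d br (50 + 48 = 98) plus the double crossovers (9).
RF(k–d) = (98 + 9) / 500 = 107/500 = 0.2140 → 21.4 centimorgans.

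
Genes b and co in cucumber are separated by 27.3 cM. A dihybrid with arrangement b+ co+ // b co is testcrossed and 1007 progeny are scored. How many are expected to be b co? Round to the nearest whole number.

A map distance of 27.3 cM corresponds to a recombination frequency of 0.273.
The F1 is b+ co+ / b co, so b co is a parental gamete class with expected frequency (1 − r)/2 = 0.727/2 = 0.3635.
Expected number = 0.3635 × 1007 = 366.04 ≈ 366.

366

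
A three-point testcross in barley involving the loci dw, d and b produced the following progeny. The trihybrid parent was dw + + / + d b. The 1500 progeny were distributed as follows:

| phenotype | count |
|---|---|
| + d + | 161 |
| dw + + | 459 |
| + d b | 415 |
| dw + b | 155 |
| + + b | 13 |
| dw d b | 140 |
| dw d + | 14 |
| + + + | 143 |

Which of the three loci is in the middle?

d

The two rarest classes, dw d + and + + b, are the double crossovers. Comparing them with the parentals, only the d allele has switched, so d is the middle locus and the order is dw – d – b.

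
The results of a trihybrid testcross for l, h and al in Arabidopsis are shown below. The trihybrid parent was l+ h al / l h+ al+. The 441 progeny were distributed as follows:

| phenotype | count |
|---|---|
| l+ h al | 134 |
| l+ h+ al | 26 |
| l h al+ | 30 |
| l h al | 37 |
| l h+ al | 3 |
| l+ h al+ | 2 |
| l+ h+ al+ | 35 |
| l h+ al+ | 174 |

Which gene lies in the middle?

The two rarest classes, l+ h al+ and l h+ al, are the double crossovers. Comparing them with the parentals, only the al allele has switched, so al is the middle locus and the order is l – al – h.

al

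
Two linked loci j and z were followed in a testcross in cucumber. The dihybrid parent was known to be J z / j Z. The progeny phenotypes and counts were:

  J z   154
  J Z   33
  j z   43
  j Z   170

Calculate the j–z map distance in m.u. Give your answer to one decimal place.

The recombinant classes are J Z and j z: 33 + 43 = 76.
Recombination frequency = 76/400 = 0.1900 ≈ 19.0%, i.e. 19.0 m.u.

19.0 m.u.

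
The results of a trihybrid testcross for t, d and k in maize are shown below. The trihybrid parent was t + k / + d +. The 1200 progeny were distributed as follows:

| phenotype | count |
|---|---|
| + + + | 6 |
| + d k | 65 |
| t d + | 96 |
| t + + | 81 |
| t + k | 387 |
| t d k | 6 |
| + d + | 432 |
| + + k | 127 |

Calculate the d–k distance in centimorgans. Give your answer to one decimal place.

13.2 centimorgans

The two rarest classes, t d k and + + +, are the double crossovers. Comparing them with the parentals, only the d allele has switched, so d is the middle locus and the order is t – d – k.
Crossovers in the d–k interval produce the single-crossover classes t + + and + d k (81 + 65 = 146) plus the double crossovers (12).
RF(d–k) = (146 + 12) / 1200 = 158/1200 = 0.1317 → 13.2 centimorgans.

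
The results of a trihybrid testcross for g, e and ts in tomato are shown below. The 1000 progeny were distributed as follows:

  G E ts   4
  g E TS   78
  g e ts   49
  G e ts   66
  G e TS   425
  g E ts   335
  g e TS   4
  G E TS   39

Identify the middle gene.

The two most frequent reciprocal classes, G e TS and g E ts, are the parental types, so the F1 was G e TS / g E ts.
The two rarest classes, g e TS and G E ts, are the double crossovers. Comparing them with the parentals, only the g allele has switched, so g is the middle locus and the order is e – g – ts.

g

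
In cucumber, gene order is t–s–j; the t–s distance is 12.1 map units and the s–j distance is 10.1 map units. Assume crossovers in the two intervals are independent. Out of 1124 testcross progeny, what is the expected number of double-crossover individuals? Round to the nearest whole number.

Map distances give recombination frequencies of 0.121 and 0.101 for the two intervals.
With no interference, expected double-crossover frequency = 0.121 × 0.101 = 0.01222.
Expected number = 0.01222 × 1124 = 13.74 ≈ 14.

14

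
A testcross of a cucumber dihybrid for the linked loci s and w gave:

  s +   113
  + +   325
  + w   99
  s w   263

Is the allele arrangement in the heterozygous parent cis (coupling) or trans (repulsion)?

The two most frequent classes are + + (325) and s w (263); these are the parental (non-recombinant) types.
So the F1 carried + + on one chromosome and s w on the other — the recessive alleles are on the same chromosome (cis / coupling).

cis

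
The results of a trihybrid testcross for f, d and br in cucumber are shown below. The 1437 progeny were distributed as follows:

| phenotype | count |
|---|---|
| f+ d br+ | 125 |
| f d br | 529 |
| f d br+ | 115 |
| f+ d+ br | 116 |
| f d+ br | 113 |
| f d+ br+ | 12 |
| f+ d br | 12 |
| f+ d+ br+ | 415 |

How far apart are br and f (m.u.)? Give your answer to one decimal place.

17.7 m.u.

The two most frequent reciprocal classes, f d br and f+ d+ br+, are the parental types, so the F1 was f d br / f+ d+ br+.
The two rarest classes, f+ d br and f d+ br+, are the double crossovers. Comparing them with the parentals, only the f allele has switched, so f is the middle locus and the order is br – f – d.
Crossovers in the br–f interval produce the single-crossover classes f d br+ and f+ d+ br (115 + 116 = 231) plus the double crossovers (24).
RF(br–f) = (231 + 24) / 1437 = 255/1437 = 0.1775 → 17.7 m.u.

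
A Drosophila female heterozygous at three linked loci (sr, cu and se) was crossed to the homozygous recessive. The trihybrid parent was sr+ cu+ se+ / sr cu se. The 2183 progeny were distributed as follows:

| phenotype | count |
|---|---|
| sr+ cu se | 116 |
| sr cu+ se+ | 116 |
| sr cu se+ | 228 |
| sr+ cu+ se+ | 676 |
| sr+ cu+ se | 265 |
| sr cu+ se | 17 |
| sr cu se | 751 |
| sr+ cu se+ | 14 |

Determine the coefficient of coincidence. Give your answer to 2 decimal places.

0.49

The two rarest classes, sr+ cu se+ and sr cu+ se, are the double crossovers. Comparing them with the parentals, only the cu allele has switched, so cu is the middle locus and the order is se – cu – sr.
se–cu: (493 + 31)/2183 = 0.2400; cu–sr: (232 + 31)/2183 = 0.1205.
Expected DCO frequency = 0.2400 × 0.1205 ≈ 0.02892; observed = 31/2183 ≈ 0.01420.
Coefficient of coincidence = 0.01420/0.02892 ≈ 0.49.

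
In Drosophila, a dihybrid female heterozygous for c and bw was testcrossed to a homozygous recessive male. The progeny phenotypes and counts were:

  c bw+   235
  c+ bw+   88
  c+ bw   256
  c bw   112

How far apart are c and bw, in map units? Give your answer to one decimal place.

28.9 map units

The two most frequent classes, c+ bw (256) and c bw+ (235), are the parental types, so the F1 was c+ bw / c bw+.
The recombinant classes are c+ bw+ and c bw: 88 + 112 = 200.
Recombination frequency = 200/691 = 0.2894 ≈ 28.9%, i.e. 28.9 map units.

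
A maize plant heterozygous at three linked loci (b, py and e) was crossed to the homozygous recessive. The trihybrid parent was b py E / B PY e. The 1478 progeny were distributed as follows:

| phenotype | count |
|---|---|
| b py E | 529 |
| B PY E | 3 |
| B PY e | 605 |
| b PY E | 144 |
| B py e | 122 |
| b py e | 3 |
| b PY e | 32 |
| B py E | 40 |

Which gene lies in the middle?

The two rarest classes, b py e and B PY E, are the double crossovers. Comparing them with the parentals, only the e allele has switched, so e is the middle locus and the order is py – e – b.

e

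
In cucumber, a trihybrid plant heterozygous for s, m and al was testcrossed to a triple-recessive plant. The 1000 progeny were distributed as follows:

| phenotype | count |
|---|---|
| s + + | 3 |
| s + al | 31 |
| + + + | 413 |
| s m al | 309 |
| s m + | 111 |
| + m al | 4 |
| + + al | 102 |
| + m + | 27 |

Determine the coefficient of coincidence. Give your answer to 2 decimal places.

0.49

The two most frequent reciprocal classes, s m al and + + +, are the parental types, so the F1 was s m al / + + +.
The two rarest classes, + m al and s + +, are the double crossovers. Comparing them with the parentals, only the s allele has switched, so s is the middle locus and the order is al – s – m.
al–s: (213 + 7)/1000 = 0.2200; s–m: (58 + 7)/1000 = 0.0650.
Expected DCO frequency = 0.2200 × 0.0650 ≈ 0.01430; observed = 7/1000 ≈ 0.00700.
Coefficient of coincidence = 0.00700/0.01430 ≈ 0.49.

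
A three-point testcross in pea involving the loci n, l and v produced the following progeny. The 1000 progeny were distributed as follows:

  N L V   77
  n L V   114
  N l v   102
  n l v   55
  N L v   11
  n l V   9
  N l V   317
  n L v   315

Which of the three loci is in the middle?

The two most frequent reciprocal classes, N l V and n L v, are the parental types, so the F1 was N l V / n L v.
The two rarest classes, n l V and N L v, are the double crossovers. Comparing them with the parentals, only the n allele has switched, so n is the middle locus and the order is v – n – l.

n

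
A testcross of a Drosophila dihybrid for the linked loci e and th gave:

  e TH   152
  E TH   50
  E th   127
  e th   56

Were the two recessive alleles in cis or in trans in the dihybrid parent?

trans

The two most frequent classes are E th (127) and e TH (152); these are the parental (non-recombinant) types.
So the F1 carried E th on one chromosome and e TH on the other — the recessive alleles are on opposite chromosomes (trans / repulsion).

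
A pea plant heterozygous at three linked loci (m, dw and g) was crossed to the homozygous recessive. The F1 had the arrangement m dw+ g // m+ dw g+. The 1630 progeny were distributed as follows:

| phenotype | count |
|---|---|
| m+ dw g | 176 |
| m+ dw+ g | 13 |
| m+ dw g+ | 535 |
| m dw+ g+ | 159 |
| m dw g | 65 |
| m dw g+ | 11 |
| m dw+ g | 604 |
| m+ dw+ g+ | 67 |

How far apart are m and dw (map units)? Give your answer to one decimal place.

9.6 map units

The two rarest classes, m+ dw+ g and m dw g+, are the double crossovers. Comparing them with the parentals, only the m allele has switched, so m is the middle locus and the order is dw – m – g.
Crossovers in the dw–m interval produce the single-crossover classes m dw g and m+ dw+ g+ (65 + 67 = 132) plus the double crossovers (24).
RF(dw–m) = (132 + 24) / 1630 = 156/1630 = 0.0957 → 9.6 map units.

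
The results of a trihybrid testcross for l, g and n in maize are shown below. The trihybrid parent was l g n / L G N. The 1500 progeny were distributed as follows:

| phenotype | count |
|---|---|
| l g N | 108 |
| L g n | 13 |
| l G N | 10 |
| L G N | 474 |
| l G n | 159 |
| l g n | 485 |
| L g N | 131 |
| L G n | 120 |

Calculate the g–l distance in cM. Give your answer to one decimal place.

20.9 cM

The two rarest classes, L g n and l G N, are the double crossovers. Comparing them with the parentals, only the l allele has switched, so l is the middle locus and the order is g – l – n.
Crossovers in the g–l interval produce the single-crossover classes l G n and L g N (159 + 131 = 290) plus the double crossovers (23).
RF(g–l) = (290 + 23) / 1500 = 313/1500 = 0.2087 → 20.9 cM.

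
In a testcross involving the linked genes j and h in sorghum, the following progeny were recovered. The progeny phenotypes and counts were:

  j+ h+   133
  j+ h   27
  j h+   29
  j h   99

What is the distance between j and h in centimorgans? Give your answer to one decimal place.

19.4 centimorgans

The two most frequent classes, j+ h+ (133) and j h (99), are the parental types, so the F1 was j+ h+ / j h.
The recombinant classes are j+ h and j h+: 27 + 29 = 56.
Recombination frequency = 56/288 = 0.1944 ≈ 19.4%, i.e. 19.4 centimorgans.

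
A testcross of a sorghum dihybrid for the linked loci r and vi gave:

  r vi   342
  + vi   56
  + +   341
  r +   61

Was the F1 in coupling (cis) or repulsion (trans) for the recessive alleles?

The two most frequent classes are + + (341) and r vi (342); these are the parental (non-recombinant) types.
So the F1 carried + + on one chromosome and r vi on the other — the recessive alleles are on the same chromosome (cis / coupling).

cis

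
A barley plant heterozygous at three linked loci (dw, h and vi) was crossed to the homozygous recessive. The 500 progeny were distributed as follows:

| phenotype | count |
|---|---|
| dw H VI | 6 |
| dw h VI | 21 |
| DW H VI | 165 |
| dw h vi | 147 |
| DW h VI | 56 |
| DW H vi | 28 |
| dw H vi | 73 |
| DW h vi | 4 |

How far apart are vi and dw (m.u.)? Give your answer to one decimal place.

The two most frequent reciprocal classes, dw h vi and DW H VI, are the parental types, so the F1 was dw h vi / DW H VI.
The two rarest classes, DW h vi and dw H VI, are the double crossovers. Comparing them with the parentals, only the dw allele has switched, so dw is the middle locus and the order is h – dw – vi.
Crossovers in the dw–vi interval produce the single-crossover classes dw h VI and DW H vi (21 + 28 = 49) plus the double crossovers (10).
RF(dw–vi) = (49 + 10) / 500 = 59/500 = 0.1180 → 11.8 m.u.

11.8 m.u.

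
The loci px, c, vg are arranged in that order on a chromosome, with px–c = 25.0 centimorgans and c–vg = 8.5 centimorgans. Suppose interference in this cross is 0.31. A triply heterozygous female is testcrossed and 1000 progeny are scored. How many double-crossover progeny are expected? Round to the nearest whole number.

15

Map distances give recombination frequencies of 0.250 and 0.085 for the two intervals.
With interference 0.31 (so coincidence = 0.69), expected double-crossover frequency = 0.250 × 0.085 × 0.69 = 0.01466.
Expected number = 0.01466 × 1000 = 14.66 ≈ 15.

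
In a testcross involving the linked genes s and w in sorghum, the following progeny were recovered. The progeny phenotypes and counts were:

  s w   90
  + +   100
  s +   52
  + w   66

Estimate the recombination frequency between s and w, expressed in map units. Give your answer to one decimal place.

38.3 map units

The two most frequent classes, + + (100) and s w (90), are the parental types, so the F1 was + + / s w.
The recombinant classes are + w and s +: 66 + 52 = 118.
Recombination frequency = 118/308 = 0.3831 ≈ 38.3%, i.e. 38.3 map units.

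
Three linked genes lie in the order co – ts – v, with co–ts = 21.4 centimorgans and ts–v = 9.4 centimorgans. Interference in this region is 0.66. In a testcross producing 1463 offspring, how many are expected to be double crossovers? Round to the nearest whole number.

10

Map distances give recombination frequencies of 0.214 and 0.094 for the two intervals.
With interference 0.66 (so coincidence = 0.34), expected double-crossover frequency = 0.214 × 0.094 × 0.34 = 0.00684.
Expected number = 0.00684 × 1463 = 10.01 ≈ 10.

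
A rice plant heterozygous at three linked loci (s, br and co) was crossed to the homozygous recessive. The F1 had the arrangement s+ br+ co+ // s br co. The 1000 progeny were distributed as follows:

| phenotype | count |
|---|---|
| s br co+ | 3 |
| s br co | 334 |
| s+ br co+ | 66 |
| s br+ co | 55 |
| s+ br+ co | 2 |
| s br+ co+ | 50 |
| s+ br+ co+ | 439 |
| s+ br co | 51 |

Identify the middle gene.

The two rarest classes, s+ br+ co and s br co+, are the double crossovers. Comparing them with the parentals, only the co allele has switched, so co is the middle locus and the order is s – co – br.

co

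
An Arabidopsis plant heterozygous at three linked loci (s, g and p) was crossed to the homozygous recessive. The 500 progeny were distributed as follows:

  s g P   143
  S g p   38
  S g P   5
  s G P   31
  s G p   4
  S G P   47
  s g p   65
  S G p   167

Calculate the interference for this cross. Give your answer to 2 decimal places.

0.52

The two most frequent reciprocal classes, S G p and s g P, are the parental types, so the F1 was S G p / s g P.
The two rarest classes, s G p and S g P, are the double crossovers. Comparing them with the parentals, only the s allele has switched, so s is the middle locus and the order is p – s – g.
p–s: (112 + 9)/500 = 0.2420; s–g: (69 + 9)/500 = 0.1560.
Expected DCO frequency = 0.2420 × 0.1560 ≈ 0.03775; observed = 9/500 ≈ 0.01800.
Coefficient of coincidence = 0.01800/0.03775 ≈ 0.48; interference = 1 − 0.48 = 0.52.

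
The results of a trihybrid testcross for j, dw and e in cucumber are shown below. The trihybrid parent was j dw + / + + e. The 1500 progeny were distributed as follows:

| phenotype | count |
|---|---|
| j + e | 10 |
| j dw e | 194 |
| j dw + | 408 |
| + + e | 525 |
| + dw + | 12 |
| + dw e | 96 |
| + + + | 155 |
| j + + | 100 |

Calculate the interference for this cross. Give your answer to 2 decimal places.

The two rarest classes, + dw + and j + e, are the double crossovers. Comparing them with the parentals, only the j allele has switched, so j is the middle locus and the order is dw – j – e.
dw–j: (196 + 22)/1500 = 0.1453; j–e: (349 + 22)/1500 = 0.2473.
Expected DCO frequency = 0.1453 × 0.2473 ≈ 0.03593; observed = 22/1500 ≈ 0.01467.
Coefficient of coincidence = 0.01467/0.03593 ≈ 0.41; interference = 1 − 0.41 = 0.59.

0.59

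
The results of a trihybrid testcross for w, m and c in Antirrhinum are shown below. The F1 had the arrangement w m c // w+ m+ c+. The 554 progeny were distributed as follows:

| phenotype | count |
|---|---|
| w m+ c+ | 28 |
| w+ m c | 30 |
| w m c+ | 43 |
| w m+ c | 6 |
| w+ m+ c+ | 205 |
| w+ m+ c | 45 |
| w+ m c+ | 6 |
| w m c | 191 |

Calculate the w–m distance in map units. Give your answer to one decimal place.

12.6 map units

The two rarest classes, w m+ c and w+ m c+, are the double crossovers. Comparing them with the parentals, only the m allele has switched, so m is the middle locus and the order is c – m – w.
Crossovers in the m–w interval produce the single-crossover classes w+ m c and w m+ c+ (30 + 28 = 58) plus the double crossovers (12).
RF(m–w) = (58 + 12) / 554 = 70/554 = 0.1264 → 12.6 map units.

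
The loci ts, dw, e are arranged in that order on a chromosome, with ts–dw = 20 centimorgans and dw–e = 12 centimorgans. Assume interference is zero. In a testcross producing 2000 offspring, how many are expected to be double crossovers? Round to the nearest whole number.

Map distances give recombination frequencies of 0.200 and 0.120 for the two intervals.
With no interference, expected double-crossover frequency = 0.200 × 0.120 = 0.02400.
Expected number = 0.02400 × 2000 = 48.00 ≈ 48.

48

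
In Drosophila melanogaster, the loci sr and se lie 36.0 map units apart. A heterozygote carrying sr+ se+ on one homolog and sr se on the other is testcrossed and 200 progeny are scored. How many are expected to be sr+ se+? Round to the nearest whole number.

64

A map distance of 36.0 map units corresponds to a recombination frequency of 0.360.
The F1 is sr+ se+ / sr se, so sr+ se+ is a parental gamete class with expected frequency (1 − r)/2 = 0.640/2 = 0.3200.
Expected number = 0.3200 × 200 = 64.00 ≈ 64.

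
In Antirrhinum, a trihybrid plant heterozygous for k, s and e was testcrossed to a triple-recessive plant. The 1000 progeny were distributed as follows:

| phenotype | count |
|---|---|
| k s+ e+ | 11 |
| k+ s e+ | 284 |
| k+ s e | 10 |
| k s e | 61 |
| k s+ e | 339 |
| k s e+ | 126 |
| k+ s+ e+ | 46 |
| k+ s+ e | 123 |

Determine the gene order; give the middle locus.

e

The two most frequent reciprocal classes, k+ s e+ and k s+ e, are the parental types, so the F1 was k+ s e+ / k s+ e.
The two rarest classes, k+ s e and k s+ e+, are the double crossovers. Comparing them with the parentals, only the e allele has switched, so e is the middle locus and the order is s – e – k.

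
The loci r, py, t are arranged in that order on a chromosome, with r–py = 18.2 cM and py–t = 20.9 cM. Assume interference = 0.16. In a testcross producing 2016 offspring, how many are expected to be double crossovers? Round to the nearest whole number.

64

Map distances give recombination frequencies of 0.182 and 0.209 for the two intervals.
With interference 0.16 (so coincidence = 0.84), expected double-crossover frequency = 0.182 × 0.209 × 0.84 = 0.03195.
Expected number = 0.03195 × 2016 = 64.42 ≈ 64.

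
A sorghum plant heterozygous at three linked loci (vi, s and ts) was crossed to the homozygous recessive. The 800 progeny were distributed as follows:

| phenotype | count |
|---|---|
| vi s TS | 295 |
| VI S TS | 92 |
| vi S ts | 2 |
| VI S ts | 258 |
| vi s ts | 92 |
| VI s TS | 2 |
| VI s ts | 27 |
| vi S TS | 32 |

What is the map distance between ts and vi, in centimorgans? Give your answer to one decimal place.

23.5 centimorgans

The two most frequent reciprocal classes, VI S ts and vi s TS, are the parental types, so the F1 was VI S ts / vi s TS.
The two rarest classes, vi S ts and VI s TS, are the double crossovers. Comparing them with the parentals, only the vi allele has switched, so vi is the middle locus and the order is ts – vi – s.
Crossovers in the ts–vi interval produce the single-crossover classes VI S TS and vi s ts (92 + 92 = 184) plus the double crossovers (4).
RF(ts–vi) = (184 + 4) / 800 = 188/800 = 0.2350 → 23.5 centimorgans.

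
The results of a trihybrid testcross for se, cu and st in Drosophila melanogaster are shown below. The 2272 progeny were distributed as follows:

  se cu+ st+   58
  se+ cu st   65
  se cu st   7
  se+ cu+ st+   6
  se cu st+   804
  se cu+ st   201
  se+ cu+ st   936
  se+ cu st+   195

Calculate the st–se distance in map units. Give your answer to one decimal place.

The two most frequent reciprocal classes, se cu st+ and se+ cu+ st, are the parental types, so the F1 was se cu st+ / se+ cu+ st.
The two rarest classes, se cu st and se+ cu+ st+, are the double crossovers. Comparing them with the parentals, only the st allele has switched, so st is the middle locus and the order is cu – st – se.
Crossovers in the st–se interval produce the single-crossover classes se+ cu st+ and se cu+ st (195 + 201 = 396) plus the double crossovers (13).
RF(st–se) = (396 + 13) / 2272 = 409/2272 = 0.1800 → 18.0 map units.

18.0 map units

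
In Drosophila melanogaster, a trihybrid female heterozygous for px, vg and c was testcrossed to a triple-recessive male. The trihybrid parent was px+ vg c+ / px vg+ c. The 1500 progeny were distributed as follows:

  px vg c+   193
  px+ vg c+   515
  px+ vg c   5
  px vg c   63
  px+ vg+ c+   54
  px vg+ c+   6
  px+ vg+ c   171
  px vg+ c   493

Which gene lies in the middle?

c

The two rarest classes, px+ vg c and px vg+ c+, are the double crossovers. Comparing them with the parentals, only the c allele has switched, so c is the middle locus and the order is px – c – vg.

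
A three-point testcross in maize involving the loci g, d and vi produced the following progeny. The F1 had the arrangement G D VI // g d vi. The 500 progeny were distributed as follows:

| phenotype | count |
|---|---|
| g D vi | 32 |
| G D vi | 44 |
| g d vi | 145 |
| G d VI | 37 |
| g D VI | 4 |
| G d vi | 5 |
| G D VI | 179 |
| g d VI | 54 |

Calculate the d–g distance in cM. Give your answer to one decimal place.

15.6 cM

The two rarest classes, g D VI and G d vi, are the double crossovers. Comparing them with the parentals, only the g allele has switched, so g is the middle locus and the order is d – g – vi.
Crossovers in the d–g interval produce the single-crossover classes G d VI and g D vi (37 + 32 = 69) plus the double crossovers (9).
RF(d–g) = (69 + 9) / 500 = 78/500 = 0.1560 → 15.6 cM.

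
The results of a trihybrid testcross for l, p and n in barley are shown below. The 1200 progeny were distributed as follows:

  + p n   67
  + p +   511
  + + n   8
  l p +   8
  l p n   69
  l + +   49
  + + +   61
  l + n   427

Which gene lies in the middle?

The two most frequent reciprocal classes, l + n and + p +, are the parental types, so the F1 was l + n / + p +.
The two rarest classes, + + n and l p +, are the double crossovers. Comparing them with the parentals, only the l allele has switched, so l is the middle locus and the order is p – l – n.

l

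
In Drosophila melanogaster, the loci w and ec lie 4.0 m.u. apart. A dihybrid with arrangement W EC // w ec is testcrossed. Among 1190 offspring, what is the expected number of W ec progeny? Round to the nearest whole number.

24

A map distance of 4.0 m.u. corresponds to a recombination frequency of 0.040.
The F1 is W EC / w ec, so W ec is a recombinant gamete class with expected frequency r/2 = 0.040/2 = 0.0200.
Expected number = 0.0200 × 1190 = 23.80 ≈ 24.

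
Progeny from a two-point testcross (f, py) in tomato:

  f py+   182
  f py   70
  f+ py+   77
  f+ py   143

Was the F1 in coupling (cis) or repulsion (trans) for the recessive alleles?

The two most frequent classes are f+ py (143) and f py+ (182); these are the parental (non-recombinant) types.
So the F1 carried f+ py on one chromosome and f py+ on the other — the recessive alleles are on opposite chromosomes (trans / repulsion).

trans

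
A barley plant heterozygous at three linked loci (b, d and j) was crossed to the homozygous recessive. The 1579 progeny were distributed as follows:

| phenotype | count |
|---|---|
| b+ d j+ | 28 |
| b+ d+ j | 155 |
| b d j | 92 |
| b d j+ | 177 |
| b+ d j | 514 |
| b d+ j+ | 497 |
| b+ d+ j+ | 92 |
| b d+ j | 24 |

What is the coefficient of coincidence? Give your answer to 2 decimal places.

The two most frequent reciprocal classes, b d+ j+ and b+ d j, are the parental types, so the F1 was b d+ j+ / b+ d j.
The two rarest classes, b d+ j and b+ d j+, are the double crossovers. Comparing them with the parentals, only the j allele has switched, so j is the middle locus and the order is d – j – b.
d–j: (332 + 52)/1579 = 0.2432; j–b: (184 + 52)/1579 = 0.1495.
Expected DCO frequency = 0.2432 × 0.1495 ≈ 0.03636; observed = 52/1579 ≈ 0.03293.
Coefficient of coincidence = 0.03293/0.03636 ≈ 0.91.

0.91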